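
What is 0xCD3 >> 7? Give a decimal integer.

25

0xCD3 = 110011010011
shift right by 7 → 000000011001 = 25
(equivalently, floor(3283 / 128))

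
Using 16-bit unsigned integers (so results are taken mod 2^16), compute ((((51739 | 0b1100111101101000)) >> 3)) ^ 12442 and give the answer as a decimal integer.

51739 = 1100101000011011
0b1100111101101000 = 1100111101101000
→ | → 1100111101111011 = 53115
→ >> 3 → 0001100111101111 = 6639
12442 = 0011000010011010
→ ^ → 0010100101110101 = 10613

10613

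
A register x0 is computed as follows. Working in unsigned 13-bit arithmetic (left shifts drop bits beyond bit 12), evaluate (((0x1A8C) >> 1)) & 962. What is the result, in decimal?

0x1A8C = 1101010001100
→ >> 1 → 0110101000110 = 3398
962 = 0001111000010
→ & → 0000101000010 = 322

322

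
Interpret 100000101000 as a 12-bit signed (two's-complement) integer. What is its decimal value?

-2008

pattern = 100000101000 (MSB is 1 ⇒ negative)
Invert: 011111010111, add 1 → 011111011000 = 2008, so the value is -2008.
(Equivalently: 2088 - 2^12 = 2088 - 4096 = -2008.)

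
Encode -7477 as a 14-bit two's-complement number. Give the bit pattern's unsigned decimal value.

8907

7477 in 14 bits: 01110100110101
Invert: 10001011001010
Add 1:  10001011001011 = 8907
(Check: 2^14 - 7477 = 16384 - 7477 = 8907.)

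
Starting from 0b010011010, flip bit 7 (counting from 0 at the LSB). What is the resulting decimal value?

x = 010011010
bit 7 is currently 1; toggle it via x ^ (1 << 7) = x ^ 128
→ 000011010 = 26

26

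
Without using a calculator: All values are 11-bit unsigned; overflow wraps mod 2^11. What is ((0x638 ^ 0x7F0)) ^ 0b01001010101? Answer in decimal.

925

0x638 = 11000111000
0x7F0 = 11111110000
→ ^ → 00111001000 = 456
0b01001010101 = 01001010101
→ ^ → 01110011101 = 925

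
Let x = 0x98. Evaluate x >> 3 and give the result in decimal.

19

0x98 = 10011000
shift right by 3 → 00010011 = 19
(equivalently, floor(152 / 8))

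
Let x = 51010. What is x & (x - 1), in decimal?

51008

x = 1100011101000010 = 51010
x - 1 = 1100011101000001
AND   = 1100011101000000 = 51008
(x & (x - 1) clears the lowest set bit of x.)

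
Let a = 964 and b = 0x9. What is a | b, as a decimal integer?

973

964 = 1111000100
0x9 = 0000001001
 OR → 1111001101 = 973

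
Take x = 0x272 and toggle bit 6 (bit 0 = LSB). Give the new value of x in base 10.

x = 0001001110010
bit 6 is currently 1; toggle it via x ^ (1 << 6) = x ^ 64
→ 0001000110010 = 562

562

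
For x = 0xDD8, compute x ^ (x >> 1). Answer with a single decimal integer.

2868

x = 110111011000 = 3544
x>>1 = 011011101100
XOR  = 101100110100 = 2868
(x ^ (x >> 1) gives the standard binary-reflected Gray code of x.)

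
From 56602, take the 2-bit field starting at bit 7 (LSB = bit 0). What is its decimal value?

2

v = 1101110100011010
Shift right by 7: 110111010
Mask low 2 bits: 10 = 2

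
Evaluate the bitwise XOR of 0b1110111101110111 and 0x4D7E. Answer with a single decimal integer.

a = 1110111101110111
0x4D7E = 0100110101111110
XOR → 1010001000001001 = 41481

41481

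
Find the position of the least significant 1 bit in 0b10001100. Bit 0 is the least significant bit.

2

0b10001100 = 10001100
Trailing zeros: 2, so the lowest set bit is bit 2 (value 4).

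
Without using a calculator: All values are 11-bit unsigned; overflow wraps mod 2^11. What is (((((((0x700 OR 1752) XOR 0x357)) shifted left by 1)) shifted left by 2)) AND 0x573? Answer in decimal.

1136

0x700 = 11100000000
1752 = 11011011000
→ OR → 11111011000 = 2008
0x357 = 01101010111
→ XOR → 10010001111 = 1167
→ shifted left by 1 (mod 2^11) → 00100011110 = 286
→ shifted left by 2 (mod 2^11) → 10001111000 = 1144
0x573 = 10101110011
→ AND → 10001110000 = 1136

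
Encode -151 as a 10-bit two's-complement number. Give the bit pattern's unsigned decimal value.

873

151 in 10 bits: 0010010111
Invert: 1101101000
Add 1:  1101101001 = 873
(Check: 2^10 - 151 = 1024 - 151 = 873.)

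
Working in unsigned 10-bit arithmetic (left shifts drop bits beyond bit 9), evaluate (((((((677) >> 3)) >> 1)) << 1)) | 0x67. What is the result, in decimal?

677 = 1010100101
→ >> 3 → 0001010100 = 84
→ >> 1 → 0000101010 = 42
→ << 1 (mod 2^10) → 0001010100 = 84
0x67 = 0001100111
→ | → 0001110111 = 119

119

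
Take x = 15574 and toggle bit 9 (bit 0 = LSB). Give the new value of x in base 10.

x = 11110011010110
bit 9 is currently 0; toggle it via x ^ (1 << 9) = x ^ 512
→ 11111011010110 = 16086

16086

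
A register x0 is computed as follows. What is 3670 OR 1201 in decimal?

3670 = 111001010110
1201 = 010010110001
 OR → 111011110111 = 3831

3831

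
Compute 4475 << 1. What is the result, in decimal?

8950

4475 = 01000101111011
shift left by 1 → 10001011110110 = 8950
(equivalently, 4475 × 2^1 = 4475 × 2)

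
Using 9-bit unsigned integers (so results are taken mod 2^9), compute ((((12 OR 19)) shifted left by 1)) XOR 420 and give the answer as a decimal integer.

12 = 000001100
19 = 000010011
→ OR → 000011111 = 31
→ shifted left by 1 (mod 2^9) → 000111110 = 62
420 = 110100100
→ XOR → 110011010 = 410

410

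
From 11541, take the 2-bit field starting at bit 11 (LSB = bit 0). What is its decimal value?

v = 10110100010101
Shift right by 11: 101
Mask low 2 bits: 01 = 1

1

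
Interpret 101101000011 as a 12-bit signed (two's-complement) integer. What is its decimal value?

-1213

pattern = 101101000011 (MSB is 1 ⇒ negative)
Invert: 010010111100, add 1 → 010010111101 = 1213, so the value is -1213.
(Equivalently: 2883 - 2^12 = 2883 - 4096 = -1213.)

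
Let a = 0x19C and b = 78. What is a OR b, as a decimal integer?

0x19C = 110011100
78 = 001001110
 OR → 111011110 = 478

478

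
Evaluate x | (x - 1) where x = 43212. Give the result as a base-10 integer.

x = 1010100011001100 = 43212
x - 1 = 1010100011001011
OR    = 1010100011001111 = 43215
(x | (x - 1) sets all bits below the lowest set bit.)

43215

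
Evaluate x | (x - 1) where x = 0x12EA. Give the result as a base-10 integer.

x = 1001011101010 = 4842
x - 1 = 1001011101001
OR    = 1001011101011 = 4843
(x | (x - 1) sets all bits below the lowest set bit.)

4843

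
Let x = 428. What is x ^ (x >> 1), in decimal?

378

x = 110101100 = 428
x>>1 = 011010110
XOR  = 101111010 = 378
(x ^ (x >> 1) gives the standard binary-reflected Gray code of x.)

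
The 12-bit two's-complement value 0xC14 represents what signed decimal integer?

-1004

pattern = 110000010100 (MSB is 1 ⇒ negative)
Invert: 001111101011, add 1 → 001111101100 = 1004, so the value is -1004.
(Equivalently: 3092 - 2^12 = 3092 - 4096 = -1004.)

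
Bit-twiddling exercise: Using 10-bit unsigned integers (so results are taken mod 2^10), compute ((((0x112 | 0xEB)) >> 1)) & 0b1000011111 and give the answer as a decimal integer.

0x112 = 0100010010
0xEB = 0011101011
→ | → 0111111011 = 507
→ >> 1 → 0011111101 = 253
0b1000011111 = 1000011111
→ & → 0000011101 = 29

29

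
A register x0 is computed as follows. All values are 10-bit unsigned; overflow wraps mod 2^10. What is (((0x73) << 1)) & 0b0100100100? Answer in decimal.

0x73 = 0001110011
→ << 1 (mod 2^10) → 0011100110 = 230
0b0100100100 = 0100100100
→ & → 0000100100 = 36

36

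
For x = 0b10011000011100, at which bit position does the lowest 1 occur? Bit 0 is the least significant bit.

2

0b10011000011100 = 10011000011100
Trailing zeros: 2, so the lowest set bit is bit 2 (value 4).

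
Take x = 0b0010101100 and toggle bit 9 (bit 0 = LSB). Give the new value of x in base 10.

684

x = 0010101100
bit 9 is currently 0; toggle it via x ^ (1 << 9) = x ^ 512
→ 1010101100 = 684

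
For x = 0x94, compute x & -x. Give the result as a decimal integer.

4

x = 10010100 = 148
-x (two's complement) = …01101100
AND   = 00000100 = 4
(x & -x isolates the lowest set bit of x.)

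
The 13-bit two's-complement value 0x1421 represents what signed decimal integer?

-3039

pattern = 1010000100001 (MSB is 1 ⇒ negative)
Invert: 0101111011110, add 1 → 0101111011111 = 3039, so the value is -3039.
(Equivalently: 5153 - 2^13 = 5153 - 8192 = -3039.)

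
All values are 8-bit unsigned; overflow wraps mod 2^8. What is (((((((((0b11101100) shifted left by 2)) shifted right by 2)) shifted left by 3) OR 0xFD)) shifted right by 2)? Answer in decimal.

63

0b11101100 = 11101100
→ shifted left by 2 (mod 2^8) → 10110000 = 176
→ shifted right by 2 → 00101100 = 44
→ shifted left by 3 (mod 2^8) → 01100000 = 96
0xFD = 11111101
→ OR → 11111101 = 253
→ shifted right by 2 → 00111111 = 63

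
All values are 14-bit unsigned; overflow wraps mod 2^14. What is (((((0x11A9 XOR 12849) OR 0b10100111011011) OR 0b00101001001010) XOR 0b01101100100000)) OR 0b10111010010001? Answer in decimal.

16123

0x11A9 = 01000110101001
12849 = 11001000110001
→ XOR → 10001110011000 = 9112
0b10100111011011 = 10100111011011
→ OR → 10101111011011 = 11227
0b00101001001010 = 00101001001010
→ OR → 10101111011011 = 11227
0b01101100100000 = 01101100100000
→ XOR → 11000011111011 = 12539
0b10111010010001 = 10111010010001
→ OR → 11111011111011 = 16123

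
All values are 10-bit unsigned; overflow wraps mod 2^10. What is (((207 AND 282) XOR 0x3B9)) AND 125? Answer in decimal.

207 = 0011001111
282 = 0100011010
→ AND → 0000001010 = 10
0x3B9 = 1110111001
→ XOR → 1110110011 = 947
125 = 0001111101
→ AND → 0000110001 = 49

49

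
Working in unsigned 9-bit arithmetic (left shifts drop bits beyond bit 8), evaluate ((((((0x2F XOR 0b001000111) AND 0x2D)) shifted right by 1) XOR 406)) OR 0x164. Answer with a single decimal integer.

0x2F = 000101111
0b001000111 = 001000111
→ XOR → 001101000 = 104
0x2D = 000101101
→ AND → 000101000 = 40
→ shifted right by 1 → 000010100 = 20
406 = 110010110
→ XOR → 110000010 = 386
0x164 = 101100100
→ OR → 111100110 = 486

486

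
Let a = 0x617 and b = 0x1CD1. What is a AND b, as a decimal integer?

1041

0x617 = 0011000010111
0x1CD1 = 1110011010001
AND → 0010000010001 = 1041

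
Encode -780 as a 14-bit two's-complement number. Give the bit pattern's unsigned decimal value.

780 in 14 bits: 00001100001100
Invert: 11110011110011
Add 1:  11110011110100 = 15604
(Check: 2^14 - 780 = 16384 - 780 = 15604.)

15604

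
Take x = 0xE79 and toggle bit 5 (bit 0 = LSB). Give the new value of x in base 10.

x = 0111001111001
bit 5 is currently 1; toggle it via x ^ (1 << 5) = x ^ 32
→ 0111001011001 = 3673

3673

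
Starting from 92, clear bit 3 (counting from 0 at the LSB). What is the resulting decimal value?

x = 0001011100
bit 3 is currently 1; clear it via x & ~(1 << 3) = x & ~8
→ 0001010100 = 84

84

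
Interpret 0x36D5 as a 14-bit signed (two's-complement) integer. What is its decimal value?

pattern = 11011011010101 (MSB is 1 ⇒ negative)
Invert: 00100100101010, add 1 → 00100100101011 = 2347, so the value is -2347.
(Equivalently: 14037 - 2^14 = 14037 - 16384 = -2347.)

-2347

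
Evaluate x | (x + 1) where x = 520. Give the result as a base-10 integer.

x = 1000001000 = 520
x + 1 = 1000001001
OR    = 1000001001 = 521
(x | (x + 1) sets the lowest cleared bit.)

521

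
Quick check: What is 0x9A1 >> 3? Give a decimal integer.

308

0x9A1 = 100110100001
shift right by 3 → 000100110100 = 308
(equivalently, floor(2465 / 8))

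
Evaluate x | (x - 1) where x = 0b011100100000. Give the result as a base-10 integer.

1855

x = 11100100000 = 1824
x - 1 = 11100011111
OR    = 11100111111 = 1855
(x | (x - 1) sets all bits below the lowest set bit.)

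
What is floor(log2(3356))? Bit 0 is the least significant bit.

11

3356 = 110100011100
The topmost 1 is at position 11 (since 2^11 = 2048 ≤ 3356 < 4096).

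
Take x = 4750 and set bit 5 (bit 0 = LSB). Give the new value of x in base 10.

x = 01001010001110
bit 5 is currently 0; set it via x | (1 << 5) = x | 32
→ 01001010101110 = 4782

4782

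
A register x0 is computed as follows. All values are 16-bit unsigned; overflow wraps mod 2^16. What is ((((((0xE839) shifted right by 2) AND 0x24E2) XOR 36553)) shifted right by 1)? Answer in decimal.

22373

0xE839 = 1110100000111001
→ shifted right by 2 → 0011101000001110 = 14862
0x24E2 = 0010010011100010
→ AND → 0010000000000010 = 8194
36553 = 1000111011001001
→ XOR → 1010111011001011 = 44747
→ shifted right by 1 → 0101011101100101 = 22373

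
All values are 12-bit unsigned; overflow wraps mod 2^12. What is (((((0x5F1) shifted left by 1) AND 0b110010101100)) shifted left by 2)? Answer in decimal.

0x5F1 = 010111110001
→ shifted left by 1 (mod 2^12) → 101111100010 = 3042
0b110010101100 = 110010101100
→ AND → 100010100000 = 2208
→ shifted left by 2 (mod 2^12) → 001010000000 = 640

640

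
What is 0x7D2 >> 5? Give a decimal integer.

0x7D2 = 11111010010
shift right by 5 → 00000111110 = 62
(equivalently, floor(2002 / 32))

62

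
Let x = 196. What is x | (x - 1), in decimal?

199

x = 11000100 = 196
x - 1 = 11000011
OR    = 11000111 = 199
(x | (x - 1) sets all bits below the lowest set bit.)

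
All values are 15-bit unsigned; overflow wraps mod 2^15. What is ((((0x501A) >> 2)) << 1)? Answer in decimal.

10252

0x501A = 101000000011010
→ >> 2 → 001010000000110 = 5126
→ << 1 (mod 2^15) → 010100000001100 = 10252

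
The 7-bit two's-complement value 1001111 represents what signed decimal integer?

-49

pattern = 1001111 (MSB is 1 ⇒ negative)
Invert: 0110000, add 1 → 0110001 = 49, so the value is -49.
(Equivalently: 79 - 2^7 = 79 - 128 = -49.)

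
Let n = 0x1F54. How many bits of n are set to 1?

8

0x1F54 = 1111101010100
Count the 1s: 1 + 1 + 1 + 1 + 1 + 1 + 1 + 1 = 8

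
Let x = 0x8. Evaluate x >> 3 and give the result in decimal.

1

0x8 = 1000
shift right by 3 → 0001 = 1
(equivalently, floor(8 / 8))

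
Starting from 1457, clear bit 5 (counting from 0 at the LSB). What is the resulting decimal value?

1425

x = 10110110001
bit 5 is currently 1; clear it via x & ~(1 << 5) = x & ~32
→ 10110010001 = 1425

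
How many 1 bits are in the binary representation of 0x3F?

0x3F = 111111
Count the 1s: 1 + 1 + 1 + 1 + 1 + 1 = 6

6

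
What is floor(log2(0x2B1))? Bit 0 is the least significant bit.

0x2B1 = 1010110001
The topmost 1 is at position 9 (since 2^9 = 512 ≤ 689 < 1024).

9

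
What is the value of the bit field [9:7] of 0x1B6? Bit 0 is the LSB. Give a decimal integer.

v = 00110110110
Shift right by 7: 0011
Mask low 3 bits: 011 = 3

3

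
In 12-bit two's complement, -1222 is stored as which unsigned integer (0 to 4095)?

1222 in 12 bits: 010011000110
Invert: 101100111001
Add 1:  101100111010 = 2874
(Check: 2^12 - 1222 = 4096 - 1222 = 2874.)

2874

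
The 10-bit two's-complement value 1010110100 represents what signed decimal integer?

pattern = 1010110100 (MSB is 1 ⇒ negative)
Invert: 0101001011, add 1 → 0101001100 = 332, so the value is -332.
(Equivalently: 692 - 2^10 = 692 - 1024 = -332.)

-332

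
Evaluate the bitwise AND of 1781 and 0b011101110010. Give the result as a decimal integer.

1648

1781 = 11011110101
b = 11101110010
AND → 11001110000 = 1648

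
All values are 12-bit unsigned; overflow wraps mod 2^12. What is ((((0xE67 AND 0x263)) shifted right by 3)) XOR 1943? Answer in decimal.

0xE67 = 111001100111
0x263 = 001001100011
→ AND → 001001100011 = 611
→ shifted right by 3 → 000001001100 = 76
1943 = 011110010111
→ XOR → 011111011011 = 2011

2011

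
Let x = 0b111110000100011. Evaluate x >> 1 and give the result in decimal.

15889

x = 111110000100011
shift right by 1 → 011111000010001 = 15889
(equivalently, floor(31779 / 2))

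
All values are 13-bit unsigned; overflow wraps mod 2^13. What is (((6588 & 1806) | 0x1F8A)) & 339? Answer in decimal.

258

6588 = 1100110111100
1806 = 0011100001110
→ & → 0000100001100 = 268
0x1F8A = 1111110001010
→ | → 1111110001110 = 8078
339 = 0000101010011
→ & → 0000100000010 = 258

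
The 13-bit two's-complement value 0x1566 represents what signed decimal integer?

pattern = 1010101100110 (MSB is 1 ⇒ negative)
Invert: 0101010011001, add 1 → 0101010011010 = 2714, so the value is -2714.
(Equivalently: 5478 - 2^13 = 5478 - 8192 = -2714.)

-2714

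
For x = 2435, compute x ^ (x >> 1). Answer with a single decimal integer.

x = 100110000011 = 2435
x>>1 = 010011000001
XOR  = 110101000010 = 3394
(x ^ (x >> 1) gives the standard binary-reflected Gray code of x.)

3394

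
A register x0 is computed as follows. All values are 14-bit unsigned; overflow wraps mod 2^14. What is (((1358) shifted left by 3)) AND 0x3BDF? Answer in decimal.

1358 = 00010101001110
→ shifted left by 3 (mod 2^14) → 10101001110000 = 10864
0x3BDF = 11101111011111
→ AND → 10101001010000 = 10832

10832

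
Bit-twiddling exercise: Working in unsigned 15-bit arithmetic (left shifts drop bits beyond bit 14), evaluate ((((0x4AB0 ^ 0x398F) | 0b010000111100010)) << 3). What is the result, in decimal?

0x4AB0 = 100101010110000
0x398F = 011100110001111
→ ^ → 111001100111111 = 29503
0b010000111100010 = 010000111100010
→ | → 111001111111111 = 29695
→ << 3 (mod 2^15) → 001111111111000 = 8184

8184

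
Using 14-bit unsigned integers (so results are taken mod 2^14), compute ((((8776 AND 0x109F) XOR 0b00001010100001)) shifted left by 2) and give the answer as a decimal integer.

2724

8776 = 10001001001000
0x109F = 01000010011111
→ AND → 00000000001000 = 8
0b00001010100001 = 00001010100001
→ XOR → 00001010101001 = 681
→ shifted left by 2 (mod 2^14) → 00101010100100 = 2724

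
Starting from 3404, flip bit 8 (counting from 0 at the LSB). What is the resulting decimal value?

x = 110101001100
bit 8 is currently 1; toggle it via x ^ (1 << 8) = x ^ 256
→ 110001001100 = 3148

3148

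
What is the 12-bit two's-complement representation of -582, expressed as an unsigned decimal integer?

582 in 12 bits: 001001000110
Invert: 110110111001
Add 1:  110110111010 = 3514
(Check: 2^12 - 582 = 4096 - 582 = 3514.)

3514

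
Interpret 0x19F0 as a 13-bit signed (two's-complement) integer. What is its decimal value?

pattern = 1100111110000 (MSB is 1 ⇒ negative)
Invert: 0011000001111, add 1 → 0011000010000 = 1552, so the value is -1552.
(Equivalently: 6640 - 2^13 = 6640 - 8192 = -1552.)

-1552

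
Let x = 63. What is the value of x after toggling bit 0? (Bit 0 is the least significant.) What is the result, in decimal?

62

x = 000111111
bit 0 is currently 1; toggle it via x ^ (1 << 0) = x ^ 1
→ 000111110 = 62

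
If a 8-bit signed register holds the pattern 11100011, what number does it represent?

-29

pattern = 11100011 (MSB is 1 ⇒ negative)
Invert: 00011100, add 1 → 00011101 = 29, so the value is -29.
(Equivalently: 227 - 2^8 = 227 - 256 = -29.)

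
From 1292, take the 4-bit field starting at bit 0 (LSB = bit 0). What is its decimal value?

12

v = 10100001100
Shift right by 0: 10100001100
Mask low 4 bits: 1100 = 12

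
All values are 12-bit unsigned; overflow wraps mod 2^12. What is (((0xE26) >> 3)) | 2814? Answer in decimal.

3070

0xE26 = 111000100110
→ >> 3 → 000111000100 = 452
2814 = 101011111110
→ | → 101111111110 = 3070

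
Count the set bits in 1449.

1449 = 10110101001
Count the 1s: 1 + 1 + 1 + 1 + 1 + 1 = 6

6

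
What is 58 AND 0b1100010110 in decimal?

58 = 0000111010
b = 1100010110
AND → 0000010010 = 18

18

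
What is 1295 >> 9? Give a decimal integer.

1295 = 10100001111
shift right by 9 → 00000000010 = 2
(equivalently, floor(1295 / 512))

2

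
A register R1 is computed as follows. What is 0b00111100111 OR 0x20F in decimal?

1007

a = 0111100111
0x20F = 1000001111
 OR → 1111101111 = 1007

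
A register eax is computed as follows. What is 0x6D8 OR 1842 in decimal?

0x6D8 = 11011011000
1842 = 11100110010
 OR → 11111111010 = 2042

2042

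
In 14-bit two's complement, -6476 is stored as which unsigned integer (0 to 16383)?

9908

6476 in 14 bits: 01100101001100
Invert: 10011010110011
Add 1:  10011010110100 = 9908
(Check: 2^14 - 6476 = 16384 - 6476 = 9908.)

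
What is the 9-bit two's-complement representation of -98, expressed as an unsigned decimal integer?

98 in 9 bits: 001100010
Invert: 110011101
Add 1:  110011110 = 414
(Check: 2^9 - 98 = 512 - 98 = 414.)

414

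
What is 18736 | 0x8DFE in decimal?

52734

18736 = 0100100100110000
0x8DFE = 1000110111111110
 OR → 1100110111111110 = 52734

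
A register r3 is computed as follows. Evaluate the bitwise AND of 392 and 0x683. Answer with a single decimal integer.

128

392 = 00110001000
0x683 = 11010000011
AND → 00010000000 = 128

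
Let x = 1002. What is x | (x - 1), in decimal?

1003

x = 1111101010 = 1002
x - 1 = 1111101001
OR    = 1111101011 = 1003
(x | (x - 1) sets all bits below the lowest set bit.)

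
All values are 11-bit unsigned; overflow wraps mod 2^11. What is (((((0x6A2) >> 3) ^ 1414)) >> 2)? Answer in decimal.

340

0x6A2 = 11010100010
→ >> 3 → 00011010100 = 212
1414 = 10110000110
→ ^ → 10101010010 = 1362
→ >> 2 → 00101010100 = 340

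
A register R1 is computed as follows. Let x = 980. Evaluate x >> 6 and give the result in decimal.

980 = 1111010100
shift right by 6 → 0000001111 = 15
(equivalently, floor(980 / 64))

15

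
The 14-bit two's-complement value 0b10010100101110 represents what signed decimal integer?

pattern = 10010100101110 (MSB is 1 ⇒ negative)
Invert: 01101011010001, add 1 → 01101011010010 = 6866, so the value is -6866.
(Equivalently: 9518 - 2^14 = 9518 - 16384 = -6866.)

-6866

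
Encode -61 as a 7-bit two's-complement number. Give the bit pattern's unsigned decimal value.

61 in 7 bits: 0111101
Invert: 1000010
Add 1:  1000011 = 67
(Check: 2^7 - 61 = 128 - 61 = 67.)

67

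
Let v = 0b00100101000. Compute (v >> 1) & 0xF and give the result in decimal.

4

v = 00100101000
Shift right by 1: 0010010100
Mask low 4 bits: 0100 = 4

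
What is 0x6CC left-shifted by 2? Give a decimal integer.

0x6CC = 0011011001100
shift left by 2 → 1101100110000 = 6960
(equivalently, 1740 × 2^2 = 1740 × 4)

6960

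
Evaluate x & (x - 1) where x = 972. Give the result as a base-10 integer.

x = 1111001100 = 972
x - 1 = 1111001011
AND   = 1111001000 = 968
(x & (x - 1) clears the lowest set bit of x.)

968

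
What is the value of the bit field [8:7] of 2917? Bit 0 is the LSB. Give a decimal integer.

v = 0101101100101
Shift right by 7: 010110
Mask low 2 bits: 10 = 2

2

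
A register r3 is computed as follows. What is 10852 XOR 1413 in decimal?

10852 = 10101001100100
1413 = 00010110000101
XOR → 10111111100001 = 12257

12257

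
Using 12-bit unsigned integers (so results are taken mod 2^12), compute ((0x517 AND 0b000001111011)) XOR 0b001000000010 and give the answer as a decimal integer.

529

0x517 = 010100010111
0b000001111011 = 000001111011
→ AND → 000000010011 = 19
0b001000000010 = 001000000010
→ XOR → 001000010001 = 529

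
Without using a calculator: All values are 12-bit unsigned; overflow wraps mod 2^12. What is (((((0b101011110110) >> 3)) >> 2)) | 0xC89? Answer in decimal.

3295

0b101011110110 = 101011110110
→ >> 3 → 000101011110 = 350
→ >> 2 → 000001010111 = 87
0xC89 = 110010001001
→ | → 110011011111 = 3295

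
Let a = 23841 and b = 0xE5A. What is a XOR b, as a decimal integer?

21371

23841 = 101110100100001
0xE5A = 000111001011010
XOR → 101001101111011 = 21371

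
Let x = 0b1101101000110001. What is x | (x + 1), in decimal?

55859

x = 1101101000110001 = 55857
x + 1 = 1101101000110010
OR    = 1101101000110011 = 55859
(x | (x + 1) sets the lowest cleared bit.)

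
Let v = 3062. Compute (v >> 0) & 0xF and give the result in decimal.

6

v = 0101111110110
Shift right by 0: 0101111110110
Mask low 4 bits: 0110 = 6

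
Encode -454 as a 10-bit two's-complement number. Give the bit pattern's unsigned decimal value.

570

454 in 10 bits: 0111000110
Invert: 1000111001
Add 1:  1000111010 = 570
(Check: 2^10 - 454 = 1024 - 454 = 570.)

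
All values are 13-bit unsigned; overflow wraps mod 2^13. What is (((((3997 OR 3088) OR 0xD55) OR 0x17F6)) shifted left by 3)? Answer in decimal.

3997 = 0111110011101
3088 = 0110000010000
→ OR → 0111110011101 = 3997
0xD55 = 0110101010101
→ OR → 0111111011101 = 4061
0x17F6 = 1011111110110
→ OR → 1111111111111 = 8191
→ shifted left by 3 (mod 2^13) → 1111111111000 = 8184

8184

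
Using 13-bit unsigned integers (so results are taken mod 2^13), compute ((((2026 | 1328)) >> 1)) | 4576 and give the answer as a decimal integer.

5117

2026 = 0011111101010
1328 = 0010100110000
→ | → 0011111111010 = 2042
→ >> 1 → 0001111111101 = 1021
4576 = 1000111100000
→ | → 1001111111101 = 5117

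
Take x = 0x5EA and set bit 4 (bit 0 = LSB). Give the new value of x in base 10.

1530

x = 0010111101010
bit 4 is currently 0; set it via x | (1 << 4) = x | 16
→ 0010111111010 = 1530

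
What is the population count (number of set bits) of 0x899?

5

0x899 = 100010011001
Count the 1s: 1 + 1 + 1 + 1 + 1 = 5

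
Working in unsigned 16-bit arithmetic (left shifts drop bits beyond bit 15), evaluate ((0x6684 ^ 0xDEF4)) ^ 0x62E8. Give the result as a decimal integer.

55960

0x6684 = 0110011010000100
0xDEF4 = 1101111011110100
→ ^ → 1011100001110000 = 47216
0x62E8 = 0110001011101000
→ ^ → 1101101010011000 = 55960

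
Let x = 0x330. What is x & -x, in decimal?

x = 1100110000 = 816
-x (two's complement) = …0011010000
AND   = 0000010000 = 16
(x & -x isolates the lowest set bit of x.)

16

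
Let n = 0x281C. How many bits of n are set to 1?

5

0x281C = 10100000011100
Count the 1s: 1 + 1 + 1 + 1 + 1 = 5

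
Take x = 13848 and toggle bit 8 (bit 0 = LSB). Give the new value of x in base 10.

14104

x = 11011000011000
bit 8 is currently 0; toggle it via x ^ (1 << 8) = x ^ 256
→ 11011100011000 = 14104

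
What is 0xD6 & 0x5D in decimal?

0xD6 = 11010110
0x5D = 01011101
AND → 01010100 = 84

84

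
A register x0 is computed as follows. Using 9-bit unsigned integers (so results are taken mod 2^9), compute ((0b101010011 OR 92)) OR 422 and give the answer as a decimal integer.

0b101010011 = 101010011
92 = 001011100
→ OR → 101011111 = 351
422 = 110100110
→ OR → 111111111 = 511

511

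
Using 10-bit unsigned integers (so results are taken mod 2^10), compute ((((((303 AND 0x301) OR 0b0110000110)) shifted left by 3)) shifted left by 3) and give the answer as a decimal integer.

303 = 0100101111
0x301 = 1100000001
→ AND → 0100000001 = 257
0b0110000110 = 0110000110
→ OR → 0110000111 = 391
→ shifted left by 3 (mod 2^10) → 0000111000 = 56
→ shifted left by 3 (mod 2^10) → 0111000000 = 448

448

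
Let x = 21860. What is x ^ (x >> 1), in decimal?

32726

x = 101010101100100 = 21860
x>>1 = 010101010110010
XOR  = 111111111010110 = 32726
(x ^ (x >> 1) gives the standard binary-reflected Gray code of x.)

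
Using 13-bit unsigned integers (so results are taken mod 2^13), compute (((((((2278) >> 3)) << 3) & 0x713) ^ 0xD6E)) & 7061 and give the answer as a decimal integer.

2308

2278 = 0100011100110
→ >> 3 → 0000100011100 = 284
→ << 3 (mod 2^13) → 0100011100000 = 2272
0x713 = 0011100010011
→ & → 0000000000000 = 0
0xD6E = 0110101101110
→ ^ → 0110101101110 = 3438
7061 = 1101110010101
→ & → 0100100000100 = 2308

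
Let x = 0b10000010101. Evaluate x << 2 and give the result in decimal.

4180

x = 0010000010101
shift left by 2 → 1000001010100 = 4180
(equivalently, 1045 × 2^2 = 1045 × 4)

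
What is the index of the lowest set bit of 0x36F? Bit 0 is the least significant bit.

0

0x36F = 1101101111
Trailing zeros: 0, so the lowest set bit is bit 0 (value 1).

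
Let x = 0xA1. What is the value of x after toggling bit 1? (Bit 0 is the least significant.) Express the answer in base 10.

x = 10100001
bit 1 is currently 0; toggle it via x ^ (1 << 1) = x ^ 2
→ 10100011 = 163

163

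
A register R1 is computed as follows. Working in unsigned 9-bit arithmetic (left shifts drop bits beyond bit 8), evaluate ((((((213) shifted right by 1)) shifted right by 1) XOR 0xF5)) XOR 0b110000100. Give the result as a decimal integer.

213 = 011010101
→ shifted right by 1 → 001101010 = 106
→ shifted right by 1 → 000110101 = 53
0xF5 = 011110101
→ XOR → 011000000 = 192
0b110000100 = 110000100
→ XOR → 101000100 = 324

324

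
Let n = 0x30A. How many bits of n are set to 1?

0x30A = 1100001010
Count the 1s: 1 + 1 + 1 + 1 = 4

4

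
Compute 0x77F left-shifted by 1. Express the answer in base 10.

0x77F = 011101111111
shift left by 1 → 111011111110 = 3838
(equivalently, 1919 × 2^1 = 1919 × 2)

3838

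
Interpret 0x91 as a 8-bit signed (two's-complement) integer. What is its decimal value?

pattern = 10010001 (MSB is 1 ⇒ negative)
Invert: 01101110, add 1 → 01101111 = 111, so the value is -111.
(Equivalently: 145 - 2^8 = 145 - 256 = -111.)

-111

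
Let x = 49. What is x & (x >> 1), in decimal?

x = 110001 = 49
x>>1 = 011000
AND  = 010000 = 16
(x & (x >> 1) has a 1 wherever x has two consecutive 1 bits.)

16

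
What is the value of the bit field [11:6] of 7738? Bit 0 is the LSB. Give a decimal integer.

v = 1111000111010
Shift right by 6: 1111000
Mask low 6 bits: 111000 = 56

56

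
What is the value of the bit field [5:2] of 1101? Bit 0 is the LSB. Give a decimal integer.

3

v = 010001001101
Shift right by 2: 0100010011
Mask low 4 bits: 0011 = 3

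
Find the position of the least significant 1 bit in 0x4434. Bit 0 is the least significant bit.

2

0x4434 = 100010000110100
Trailing zeros: 2, so the lowest set bit is bit 2 (value 4).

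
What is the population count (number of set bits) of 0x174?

5

0x174 = 101110100
Count the 1s: 1 + 1 + 1 + 1 + 1 = 5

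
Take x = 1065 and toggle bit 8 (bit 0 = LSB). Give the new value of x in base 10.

x = 10000101001
bit 8 is currently 0; toggle it via x ^ (1 << 8) = x ^ 256
→ 10100101001 = 1321

1321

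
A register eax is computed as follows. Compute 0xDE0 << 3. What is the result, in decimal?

28416

0xDE0 = 000110111100000
shift left by 3 → 110111100000000 = 28416
(equivalently, 3552 × 2^3 = 3552 × 8)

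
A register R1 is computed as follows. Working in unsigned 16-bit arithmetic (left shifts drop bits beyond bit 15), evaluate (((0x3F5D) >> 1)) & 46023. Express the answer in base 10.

0x3F5D = 0011111101011101
→ >> 1 → 0001111110101110 = 8110
46023 = 1011001111000111
→ & → 0001001110000110 = 4998

4998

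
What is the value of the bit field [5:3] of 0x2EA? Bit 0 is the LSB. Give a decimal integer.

v = 01011101010
Shift right by 3: 01011101
Mask low 3 bits: 101 = 5

5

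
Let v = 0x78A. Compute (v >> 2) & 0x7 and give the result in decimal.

v = 11110001010
Shift right by 2: 111100010
Mask low 3 bits: 010 = 2

2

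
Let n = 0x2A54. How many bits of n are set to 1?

0x2A54 = 10101001010100
Count the 1s: 1 + 1 + 1 + 1 + 1 + 1 = 6

6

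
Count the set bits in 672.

3

672 = 1010100000
Count the 1s: 1 + 1 + 1 = 3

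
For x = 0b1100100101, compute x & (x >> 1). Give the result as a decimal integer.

x = 1100100101 = 805
x>>1 = 0110010010
AND  = 0100000000 = 256
(x & (x >> 1) has a 1 wherever x has two consecutive 1 bits.)

256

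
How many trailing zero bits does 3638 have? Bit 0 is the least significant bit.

1

3638 = 111000110110
Trailing zeros: 1, so the lowest set bit is bit 1 (value 2).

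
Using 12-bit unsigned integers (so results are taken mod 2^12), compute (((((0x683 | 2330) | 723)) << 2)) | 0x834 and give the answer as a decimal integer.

0x683 = 011010000011
2330 = 100100011010
→ | → 111110011011 = 3995
723 = 001011010011
→ | → 111111011011 = 4059
→ << 2 (mod 2^12) → 111101101100 = 3948
0x834 = 100000110100
→ | → 111101111100 = 3964

3964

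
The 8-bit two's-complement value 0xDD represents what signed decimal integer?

pattern = 11011101 (MSB is 1 ⇒ negative)
Invert: 00100010, add 1 → 00100011 = 35, so the value is -35.
(Equivalently: 221 - 2^8 = 221 - 256 = -35.)

-35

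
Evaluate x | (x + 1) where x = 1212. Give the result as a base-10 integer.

1213

x = 10010111100 = 1212
x + 1 = 10010111101
OR    = 10010111101 = 1213
(x | (x + 1) sets the lowest cleared bit.)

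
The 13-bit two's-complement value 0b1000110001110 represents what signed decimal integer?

pattern = 1000110001110 (MSB is 1 ⇒ negative)
Invert: 0111001110001, add 1 → 0111001110010 = 3698, so the value is -3698.
(Equivalently: 4494 - 2^13 = 4494 - 8192 = -3698.)

-3698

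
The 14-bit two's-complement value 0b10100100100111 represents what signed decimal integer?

pattern = 10100100100111 (MSB is 1 ⇒ negative)
Invert: 01011011011000, add 1 → 01011011011001 = 5849, so the value is -5849.
(Equivalently: 10535 - 2^14 = 10535 - 16384 = -5849.)

-5849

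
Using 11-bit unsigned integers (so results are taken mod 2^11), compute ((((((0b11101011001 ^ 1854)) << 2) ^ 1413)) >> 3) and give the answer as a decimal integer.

0b11101011001 = 11101011001
1854 = 11100111110
→ ^ → 00001100111 = 103
→ << 2 (mod 2^11) → 00110011100 = 412
1413 = 10110000101
→ ^ → 10000011001 = 1049
→ >> 3 → 00010000011 = 131

131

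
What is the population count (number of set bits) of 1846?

1846 = 11100110110
Count the 1s: 1 + 1 + 1 + 1 + 1 + 1 + 1 = 7

7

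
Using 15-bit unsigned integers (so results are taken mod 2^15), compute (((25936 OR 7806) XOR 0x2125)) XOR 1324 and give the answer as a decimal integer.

25936 = 110010101010000
7806 = 001111001111110
→ OR → 111111101111110 = 32638
0x2125 = 010000100100101
→ XOR → 101111001011011 = 24155
1324 = 000010100101100
→ XOR → 101101101110111 = 23415

23415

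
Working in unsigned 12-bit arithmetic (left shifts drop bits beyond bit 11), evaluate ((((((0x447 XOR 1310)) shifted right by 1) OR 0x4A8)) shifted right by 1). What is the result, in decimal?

598

0x447 = 010001000111
1310 = 010100011110
→ XOR → 000101011001 = 345
→ shifted right by 1 → 000010101100 = 172
0x4A8 = 010010101000
→ OR → 010010101100 = 1196
→ shifted right by 1 → 001001010110 = 598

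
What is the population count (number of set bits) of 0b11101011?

6

n = 11101011
Count the 1s: 1 + 1 + 1 + 1 + 1 + 1 = 6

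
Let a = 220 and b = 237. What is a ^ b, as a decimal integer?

49

220 = 11011100
237 = 11101101
XOR → 00110001 = 49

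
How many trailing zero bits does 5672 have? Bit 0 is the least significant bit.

3

5672 = 1011000101000
Trailing zeros: 3, so the lowest set bit is bit 3 (value 8).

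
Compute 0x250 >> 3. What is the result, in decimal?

74

0x250 = 1001010000
shift right by 3 → 0001001010 = 74
(equivalently, floor(592 / 8))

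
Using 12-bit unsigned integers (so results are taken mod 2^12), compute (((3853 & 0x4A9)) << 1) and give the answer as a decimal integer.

3853 = 111100001101
0x4A9 = 010010101001
→ & → 010000001001 = 1033
→ << 1 (mod 2^12) → 100000010010 = 2066

2066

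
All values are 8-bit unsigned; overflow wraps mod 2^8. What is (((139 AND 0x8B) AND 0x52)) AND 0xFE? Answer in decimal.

139 = 10001011
0x8B = 10001011
→ AND → 10001011 = 139
0x52 = 01010010
→ AND → 00000010 = 2
0xFE = 11111110
→ AND → 00000010 = 2

2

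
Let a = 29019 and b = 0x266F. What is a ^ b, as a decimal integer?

29019 = 111000101011011
0x266F = 010011001101111
XOR → 101011100110100 = 22324

22324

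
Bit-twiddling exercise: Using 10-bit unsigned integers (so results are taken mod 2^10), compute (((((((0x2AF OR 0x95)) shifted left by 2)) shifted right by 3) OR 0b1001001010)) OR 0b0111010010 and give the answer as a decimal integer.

0x2AF = 1010101111
0x95 = 0010010101
→ OR → 1010111111 = 703
→ shifted left by 2 (mod 2^10) → 1011111100 = 764
→ shifted right by 3 → 0001011111 = 95
0b1001001010 = 1001001010
→ OR → 1001011111 = 607
0b0111010010 = 0111010010
→ OR → 1111011111 = 991

991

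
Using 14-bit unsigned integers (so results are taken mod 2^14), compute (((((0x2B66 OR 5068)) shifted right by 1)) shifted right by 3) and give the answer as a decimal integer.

958

0x2B66 = 10101101100110
5068 = 01001111001100
→ OR → 11101111101110 = 15342
→ shifted right by 1 → 01110111110111 = 7671
→ shifted right by 3 → 00001110111110 = 958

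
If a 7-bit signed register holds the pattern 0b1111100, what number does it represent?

pattern = 1111100 (MSB is 1 ⇒ negative)
Invert: 0000011, add 1 → 0000100 = 4, so the value is -4.
(Equivalently: 124 - 2^7 = 124 - 128 = -4.)

-4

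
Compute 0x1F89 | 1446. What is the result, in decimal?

8111

0x1F89 = 1111110001001
1446 = 0010110100110
 OR → 1111110101111 = 8111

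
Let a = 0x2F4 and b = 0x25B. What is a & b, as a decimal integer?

0x2F4 = 1011110100
0x25B = 1001011011
AND → 1001010000 = 592

592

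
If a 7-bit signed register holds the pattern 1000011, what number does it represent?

-61

pattern = 1000011 (MSB is 1 ⇒ negative)
Invert: 0111100, add 1 → 0111101 = 61, so the value is -61.
(Equivalently: 67 - 2^7 = 67 - 128 = -61.)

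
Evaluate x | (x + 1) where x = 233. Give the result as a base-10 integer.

x = 11101001 = 233
x + 1 = 11101010
OR    = 11101011 = 235
(x | (x + 1) sets the lowest cleared bit.)

235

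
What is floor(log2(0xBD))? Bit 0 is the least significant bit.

7

0xBD = 10111101
The topmost 1 is at position 7 (since 2^7 = 128 ≤ 189 < 256).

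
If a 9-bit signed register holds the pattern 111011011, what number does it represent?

-37

pattern = 111011011 (MSB is 1 ⇒ negative)
Invert: 000100100, add 1 → 000100101 = 37, so the value is -37.
(Equivalently: 475 - 2^9 = 475 - 512 = -37.)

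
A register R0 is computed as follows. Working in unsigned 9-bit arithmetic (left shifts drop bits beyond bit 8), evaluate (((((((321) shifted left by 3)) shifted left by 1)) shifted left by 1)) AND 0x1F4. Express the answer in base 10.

321 = 101000001
→ shifted left by 3 (mod 2^9) → 000001000 = 8
→ shifted left by 1 (mod 2^9) → 000010000 = 16
→ shifted left by 1 (mod 2^9) → 000100000 = 32
0x1F4 = 111110100
→ AND → 000100000 = 32

32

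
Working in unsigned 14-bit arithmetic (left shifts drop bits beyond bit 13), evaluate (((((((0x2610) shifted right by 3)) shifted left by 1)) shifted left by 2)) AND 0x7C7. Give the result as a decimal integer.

0x2610 = 10011000010000
→ shifted right by 3 → 00010011000010 = 1218
→ shifted left by 1 (mod 2^14) → 00100110000100 = 2436
→ shifted left by 2 (mod 2^14) → 10011000010000 = 9744
0x7C7 = 00011111000111
→ AND → 00011000000000 = 1536

1536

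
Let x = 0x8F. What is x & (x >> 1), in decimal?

7

x = 10001111 = 143
x>>1 = 01000111
AND  = 00000111 = 7
(x & (x >> 1) has a 1 wherever x has two consecutive 1 bits.)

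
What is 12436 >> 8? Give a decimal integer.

48

12436 = 11000010010100
shift right by 8 → 00000000110000 = 48
(equivalently, floor(12436 / 256))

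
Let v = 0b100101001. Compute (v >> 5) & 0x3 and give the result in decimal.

v = 100101001
Shift right by 5: 1001
Mask low 2 bits: 01 = 1

1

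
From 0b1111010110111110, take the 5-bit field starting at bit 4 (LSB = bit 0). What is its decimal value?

v = 1111010110111110
Shift right by 4: 111101011011
Mask low 5 bits: 11011 = 27

27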